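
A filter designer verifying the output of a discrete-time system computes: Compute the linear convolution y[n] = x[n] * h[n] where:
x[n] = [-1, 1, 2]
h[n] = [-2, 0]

y[n] = sum_k x[k]*h[n-k]. Output length = len(x) + len(h) - 1 = 3 + 2 - 1 = 4.
y[0] = -1*-2 = 2
y[1] = 1*-2 + -1*0 = -2
y[2] = 2*-2 + 1*0 = -4
y[3] = 2*0 = 0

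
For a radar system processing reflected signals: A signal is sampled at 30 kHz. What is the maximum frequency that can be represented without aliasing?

The maximum frequency that can be represented without aliasing
is the Nyquist frequency: f_max = f_s / 2 = 30 kHz / 2 = 15 kHz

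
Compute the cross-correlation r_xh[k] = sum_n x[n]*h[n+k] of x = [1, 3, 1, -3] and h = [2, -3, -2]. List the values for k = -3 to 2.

Both sequences indexed from 0 and zero outside their support.
Lags with overlap: k = -3 to 2.
  r_xh[-3] = x[3]*h[0] = -6
  r_xh[-2] = x[2]*h[0] + x[3]*h[1] = 11
  r_xh[-1] = x[1]*h[0] + x[2]*h[1] + x[3]*h[2] = 9
  r_xh[0] = x[0]*h[0] + x[1]*h[1] + x[2]*h[2] = -9
  r_xh[1] = x[0]*h[1] + x[1]*h[2] = -9
  r_xh[2] = x[0]*h[2] = -2
r_xh = [-6, 11, 9, -9, -9, -2] (for k = -3, ..., 2)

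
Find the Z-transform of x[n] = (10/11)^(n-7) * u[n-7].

Time-shifting property: if X(z) = Z{x[n]}, then Z{x[n-d]} = z^(-d) * X(z)
X(z) = z/(z - 10/11) for x[n] = (10/11)^n * u[n]
Z{x[n-7]} = z^(-7) * z/(z - 10/11) = z^(-6)/(z - 10/11)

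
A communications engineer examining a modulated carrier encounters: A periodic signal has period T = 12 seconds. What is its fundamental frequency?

The fundamental frequency is the reciprocal of the period.
f = 1/T = 1/(12) = 1/12 Hz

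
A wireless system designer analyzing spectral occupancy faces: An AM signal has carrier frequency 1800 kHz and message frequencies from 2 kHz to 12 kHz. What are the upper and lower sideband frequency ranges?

Upper sideband (USB) = fc + [fm_low, fm_high] = 1800 + [2, 12] = [1802, 1812] kHz
Lower sideband (LSB) = fc - [fm_high, fm_low] = 1800 - [12, 2] = [1788, 1798] kHz
Total occupied spectrum: 1788 kHz to 1812 kHz (plus carrier at 1800 kHz)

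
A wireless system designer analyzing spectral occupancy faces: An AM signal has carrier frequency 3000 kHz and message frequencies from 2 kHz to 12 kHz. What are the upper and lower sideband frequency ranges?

Upper sideband (USB) = fc + [fm_low, fm_high] = 3000 + [2, 12] = [3002, 3012] kHz
Lower sideband (LSB) = fc - [fm_high, fm_low] = 3000 - [12, 2] = [2988, 2998] kHz
Total occupied spectrum: 2988 kHz to 3012 kHz (plus carrier at 3000 kHz)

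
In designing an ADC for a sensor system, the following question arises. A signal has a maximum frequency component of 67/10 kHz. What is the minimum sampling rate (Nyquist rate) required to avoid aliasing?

By the Nyquist-Shannon sampling theorem,
the minimum sampling rate (Nyquist rate) must be at least 2 * f_max.
Nyquist rate = 2 * 67/10 kHz = 67/5 kHz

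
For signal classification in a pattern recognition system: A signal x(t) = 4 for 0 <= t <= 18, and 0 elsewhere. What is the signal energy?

Energy = integral of |x(t)|^2 dt over the signal duration
= 4^2 * 18 = 16 * 18 = 288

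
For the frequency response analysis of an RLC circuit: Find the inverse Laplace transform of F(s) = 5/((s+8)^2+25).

Standard pair: w/((s+a)^2+w^2) <-> e^(-at)*sin(wt)*u(t)
With a=8, w=5: f(t) = e^(-8t)*sin(5t)*u(t)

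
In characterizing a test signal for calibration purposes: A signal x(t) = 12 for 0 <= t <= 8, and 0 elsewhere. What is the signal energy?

Energy = integral of |x(t)|^2 dt over the signal duration
= 12^2 * 8 = 144 * 8 = 1152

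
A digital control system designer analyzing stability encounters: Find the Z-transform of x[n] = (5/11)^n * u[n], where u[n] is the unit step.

The Z-transform of a^n * u[n] is z/(z-a) for |z| > |a|.
Here a = 5/11, so X(z) = z/(z - (5/11)) = 11z/(11z - 5)
ROC: |z| > 5/11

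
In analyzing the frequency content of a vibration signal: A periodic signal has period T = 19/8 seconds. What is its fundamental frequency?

The fundamental frequency is the reciprocal of the period.
f = 1/T = 1/(19/8) = 8/19 Hz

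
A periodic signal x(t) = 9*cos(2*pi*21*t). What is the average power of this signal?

Average power of A*cos(wt) is A^2/2.
P = 9^2 / 2 = 81/2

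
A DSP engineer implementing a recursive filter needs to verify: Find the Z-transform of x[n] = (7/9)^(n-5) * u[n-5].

Time-shifting property: if X(z) = Z{x[n]}, then Z{x[n-d]} = z^(-d) * X(z)
X(z) = z/(z - 7/9) for x[n] = (7/9)^n * u[n]
Z{x[n-5]} = z^(-5) * z/(z - 7/9) = z^(-4)/(z - 7/9)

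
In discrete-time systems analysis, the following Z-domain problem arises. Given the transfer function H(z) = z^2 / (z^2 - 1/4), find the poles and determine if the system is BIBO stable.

Poles are roots of the denominator: z^2 - 1/4 = 0.
Quadratic formula: z = [-(0) +/- sqrt((0)^2 - 4*(-1/4))] / 2
Discriminant = 0 + 1 = 1; sqrt = 1.
z = (0 +/- 1) / 2 => z = 1/2 or z = -1/2.
|p1| = 1/2, |p2| = 1/2.
For BIBO stability, all poles must lie inside the unit circle (|p| < 1).
System is STABLE since both |p| < 1.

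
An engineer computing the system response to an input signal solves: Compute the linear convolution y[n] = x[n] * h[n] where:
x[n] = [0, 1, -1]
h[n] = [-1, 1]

y[n] = sum_k x[k]*h[n-k]. Output length = len(x) + len(h) - 1 = 3 + 2 - 1 = 4.
y[0] = 0*-1 = 0
y[1] = 1*-1 + 0*1 = -1
y[2] = -1*-1 + 1*1 = 2
y[3] = -1*1 = -1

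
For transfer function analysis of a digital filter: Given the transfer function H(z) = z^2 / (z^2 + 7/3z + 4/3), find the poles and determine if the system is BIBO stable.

Poles are roots of the denominator: z^2 + 7/3z + 4/3 = 0.
Quadratic formula: z = [-(7/3) +/- sqrt((7/3)^2 - 4*(4/3))] / 2
Discriminant = 49/9 - 16/3 = 1/9; sqrt = 1/3.
z = (-7/3 +/- 1/3) / 2 => z = -1 or z = -4/3.
|p1| = 4/3, |p2| = 1.
For BIBO stability, all poles must lie inside the unit circle (|p| < 1).
System is UNSTABLE since at least one |p| >= 1.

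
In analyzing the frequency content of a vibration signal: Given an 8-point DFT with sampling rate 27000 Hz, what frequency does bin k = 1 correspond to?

The frequency of DFT bin k is: f_k = k * f_s / N
f_1 = 1 * 27000 / 8 = 3375 Hz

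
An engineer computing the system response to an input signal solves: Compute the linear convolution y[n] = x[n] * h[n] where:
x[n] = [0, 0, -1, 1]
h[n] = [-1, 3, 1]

y[n] = sum_k x[k]*h[n-k]. Output length = len(x) + len(h) - 1 = 4 + 3 - 1 = 6.
y[0] = 0*-1 = 0
y[1] = 0*-1 + 0*3 = 0
y[2] = -1*-1 + 0*3 + 0*1 = 1
y[3] = 1*-1 + -1*3 + 0*1 = -4
y[4] = 1*3 + -1*1 = 2
y[5] = 1*1 = 1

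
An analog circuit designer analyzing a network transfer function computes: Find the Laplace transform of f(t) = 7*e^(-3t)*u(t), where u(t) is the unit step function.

Standard Laplace transform pair:
e^(-at)*u(t) <-> 1/(s+a)
With a = 3: L{7*e^(-3t)*u(t)} = 7/(s+3), ROC: Re(s) > -3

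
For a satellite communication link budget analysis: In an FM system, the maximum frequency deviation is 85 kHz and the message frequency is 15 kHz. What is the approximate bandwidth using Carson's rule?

Carson's rule: BW = 2*(delta_f + f_m)
= 2*(85 + 15) kHz = 200 kHz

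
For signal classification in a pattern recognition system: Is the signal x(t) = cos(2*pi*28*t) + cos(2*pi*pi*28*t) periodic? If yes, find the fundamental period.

f1 = 28 Hz, f2 = 28*pi Hz
Ratio f2/f1 = pi, which is irrational.
Since the frequency ratio is irrational, no common period exists.
The signal is not periodic.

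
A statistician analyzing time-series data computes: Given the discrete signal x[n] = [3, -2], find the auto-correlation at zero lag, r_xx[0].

The auto-correlation at zero lag r_xx[0] equals the signal energy.
r_xx[0] = sum of x[n]^2 = 3^2 + (-2)^2
= 9 + 4 = 13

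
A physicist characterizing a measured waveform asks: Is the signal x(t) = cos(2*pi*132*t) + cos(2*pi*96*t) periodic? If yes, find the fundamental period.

f1 = 132 Hz, f2 = 96 Hz
Period T1 = 1/132, T2 = 1/96
Ratio T1/T2 = 96/132, which is rational.
The signal is periodic with fundamental period T = 1/GCD(132,96) = 1/12 s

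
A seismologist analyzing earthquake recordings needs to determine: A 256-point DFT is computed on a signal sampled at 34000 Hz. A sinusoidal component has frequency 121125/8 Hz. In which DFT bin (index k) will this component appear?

DFT frequency resolution = f_s/N = 34000/256 = 2125/16 Hz
Bin index k = f_signal / resolution = 121125/8 / 2125/16 = 114
The signal frequency 121125/8 Hz falls in DFT bin k = 114.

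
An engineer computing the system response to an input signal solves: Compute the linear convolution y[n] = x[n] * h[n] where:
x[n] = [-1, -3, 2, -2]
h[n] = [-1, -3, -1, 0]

y[n] = sum_k x[k]*h[n-k]. Output length = len(x) + len(h) - 1 = 4 + 4 - 1 = 7.
y[0] = -1*-1 = 1
y[1] = -3*-1 + -1*-3 = 6
y[2] = 2*-1 + -3*-3 + -1*-1 = 8
y[3] = -2*-1 + 2*-3 + -3*-1 + -1*0 = -1
y[4] = -2*-3 + 2*-1 + -3*0 = 4
y[5] = -2*-1 + 2*0 = 2
y[6] = -2*0 = 0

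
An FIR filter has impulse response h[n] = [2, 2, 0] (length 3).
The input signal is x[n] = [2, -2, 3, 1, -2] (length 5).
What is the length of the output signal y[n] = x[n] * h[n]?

For linear convolution, the output length is:
len(y) = len(x) + len(h) - 1 = 5 + 3 - 1 = 7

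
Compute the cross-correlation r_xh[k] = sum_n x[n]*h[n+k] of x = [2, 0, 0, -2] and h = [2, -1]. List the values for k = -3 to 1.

Both sequences indexed from 0 and zero outside their support.
Lags with overlap: k = -3 to 1.
  r_xh[-3] = x[3]*h[0] = -4
  r_xh[-2] = x[2]*h[0] + x[3]*h[1] = 2
  r_xh[-1] = x[1]*h[0] + x[2]*h[1] = 0
  r_xh[0] = x[0]*h[0] + x[1]*h[1] = 4
  r_xh[1] = x[0]*h[1] = -2
r_xh = [-4, 2, 0, 4, -2] (for k = -3, ..., 1)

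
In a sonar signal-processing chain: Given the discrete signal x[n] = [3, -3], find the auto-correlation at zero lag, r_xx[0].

The auto-correlation at zero lag r_xx[0] equals the signal energy.
r_xx[0] = sum of x[n]^2 = 3^2 + (-3)^2
= 9 + 9 = 18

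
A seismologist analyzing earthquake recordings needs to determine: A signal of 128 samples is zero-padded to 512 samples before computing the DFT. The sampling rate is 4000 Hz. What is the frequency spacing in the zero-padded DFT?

Original DFT: N = 128, resolution = f_s/N = 4000/128 = 125/4 Hz
Zero-padded DFT: N = 512, resolution = f_s/N = 4000/512 = 125/16 Hz
Zero-padding interpolates the spectrum (finer frequency grid)
but does NOT improve the true spectral resolution (ability to resolve close frequencies).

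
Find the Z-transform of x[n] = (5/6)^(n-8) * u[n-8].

Time-shifting property: if X(z) = Z{x[n]}, then Z{x[n-d]} = z^(-d) * X(z)
X(z) = z/(z - 5/6) for x[n] = (5/6)^n * u[n]
Z{x[n-8]} = z^(-8) * z/(z - 5/6) = z^(-7)/(z - 5/6)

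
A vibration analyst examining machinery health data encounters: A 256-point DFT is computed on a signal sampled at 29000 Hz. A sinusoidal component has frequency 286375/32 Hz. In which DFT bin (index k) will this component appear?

DFT frequency resolution = f_s/N = 29000/256 = 3625/32 Hz
Bin index k = f_signal / resolution = 286375/32 / 3625/32 = 79
The signal frequency 286375/32 Hz falls in DFT bin k = 79.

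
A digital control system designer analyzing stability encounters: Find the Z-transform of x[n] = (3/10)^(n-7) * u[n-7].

Time-shifting property: if X(z) = Z{x[n]}, then Z{x[n-d]} = z^(-d) * X(z)
X(z) = z/(z - 3/10) for x[n] = (3/10)^n * u[n]
Z{x[n-7]} = z^(-7) * z/(z - 3/10) = z^(-6)/(z - 3/10)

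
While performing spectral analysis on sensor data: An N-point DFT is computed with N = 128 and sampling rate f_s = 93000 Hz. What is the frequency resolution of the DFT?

DFT frequency resolution = f_s / N
= 93000 / 128 = 11625/16 Hz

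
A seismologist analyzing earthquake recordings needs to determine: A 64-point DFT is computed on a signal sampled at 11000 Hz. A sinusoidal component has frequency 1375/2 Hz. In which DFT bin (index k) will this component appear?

DFT frequency resolution = f_s/N = 11000/64 = 1375/8 Hz
Bin index k = f_signal / resolution = 1375/2 / 1375/8 = 4
The signal frequency 1375/2 Hz falls in DFT bin k = 4.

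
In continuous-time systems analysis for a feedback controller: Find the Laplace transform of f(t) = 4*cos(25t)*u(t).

Standard pair: cos(wt)*u(t) <-> s/(s^2+w^2)
With w = 25: L{4*cos(25t)*u(t)} = 4s/(s^2+625)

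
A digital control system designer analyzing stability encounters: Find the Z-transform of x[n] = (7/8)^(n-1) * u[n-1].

Time-shifting property: if X(z) = Z{x[n]}, then Z{x[n-d]} = z^(-d) * X(z)
X(z) = z/(z - 7/8) for x[n] = (7/8)^n * u[n]
Z{x[n-1]} = z^(-1) * z/(z - 7/8) = 1/(z - 7/8)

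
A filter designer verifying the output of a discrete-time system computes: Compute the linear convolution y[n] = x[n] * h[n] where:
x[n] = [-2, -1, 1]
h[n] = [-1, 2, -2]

y[n] = sum_k x[k]*h[n-k]. Output length = len(x) + len(h) - 1 = 3 + 3 - 1 = 5.
y[0] = -2*-1 = 2
y[1] = -1*-1 + -2*2 = -3
y[2] = 1*-1 + -1*2 + -2*-2 = 1
y[3] = 1*2 + -1*-2 = 4
y[4] = 1*-2 = -2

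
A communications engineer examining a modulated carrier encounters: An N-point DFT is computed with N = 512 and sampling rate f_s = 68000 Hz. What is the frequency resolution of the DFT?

DFT frequency resolution = f_s / N
= 68000 / 512 = 2125/16 Hz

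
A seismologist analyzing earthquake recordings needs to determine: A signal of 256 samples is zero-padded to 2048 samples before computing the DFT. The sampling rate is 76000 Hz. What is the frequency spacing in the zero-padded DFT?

Original DFT: N = 256, resolution = f_s/N = 76000/256 = 2375/8 Hz
Zero-padded DFT: N = 2048, resolution = f_s/N = 76000/2048 = 2375/64 Hz
Zero-padding interpolates the spectrum (finer frequency grid)
but does NOT improve the true spectral resolution (ability to resolve close frequencies).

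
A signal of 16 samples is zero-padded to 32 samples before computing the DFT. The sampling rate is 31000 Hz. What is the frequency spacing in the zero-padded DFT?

Original DFT: N = 16, resolution = f_s/N = 31000/16 = 3875/2 Hz
Zero-padded DFT: N = 32, resolution = f_s/N = 31000/32 = 3875/4 Hz
Zero-padding interpolates the spectrum (finer frequency grid)
but does NOT improve the true spectral resolution (ability to resolve close frequencies).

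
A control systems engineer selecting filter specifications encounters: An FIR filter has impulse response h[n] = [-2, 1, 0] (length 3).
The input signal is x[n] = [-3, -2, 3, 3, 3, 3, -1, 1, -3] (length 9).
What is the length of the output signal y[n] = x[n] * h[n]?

For linear convolution, the output length is:
len(y) = len(x) + len(h) - 1 = 9 + 3 - 1 = 11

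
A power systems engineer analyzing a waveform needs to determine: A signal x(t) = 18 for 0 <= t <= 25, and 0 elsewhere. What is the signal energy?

Energy = integral of |x(t)|^2 dt over the signal duration
= 18^2 * 25 = 324 * 25 = 8100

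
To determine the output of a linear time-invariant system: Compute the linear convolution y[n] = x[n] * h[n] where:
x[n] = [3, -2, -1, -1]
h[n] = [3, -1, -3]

y[n] = sum_k x[k]*h[n-k]. Output length = len(x) + len(h) - 1 = 4 + 3 - 1 = 6.
y[0] = 3*3 = 9
y[1] = -2*3 + 3*-1 = -9
y[2] = -1*3 + -2*-1 + 3*-3 = -10
y[3] = -1*3 + -1*-1 + -2*-3 = 4
y[4] = -1*-1 + -1*-3 = 4
y[5] = -1*-3 = 3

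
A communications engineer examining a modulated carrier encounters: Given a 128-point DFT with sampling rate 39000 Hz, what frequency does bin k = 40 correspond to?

The frequency of DFT bin k is: f_k = k * f_s / N
f_40 = 40 * 39000 / 128 = 24375/2 Hz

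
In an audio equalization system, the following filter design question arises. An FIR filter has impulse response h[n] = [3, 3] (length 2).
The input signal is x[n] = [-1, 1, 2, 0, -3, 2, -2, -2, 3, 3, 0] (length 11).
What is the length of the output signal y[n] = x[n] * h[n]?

For linear convolution, the output length is:
len(y) = len(x) + len(h) - 1 = 11 + 2 - 1 = 12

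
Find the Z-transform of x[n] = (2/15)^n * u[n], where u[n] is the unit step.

The Z-transform of a^n * u[n] is z/(z-a) for |z| > |a|.
Here a = 2/15, so X(z) = z/(z - (2/15)) = 15z/(15z - 2)
ROC: |z| > 2/15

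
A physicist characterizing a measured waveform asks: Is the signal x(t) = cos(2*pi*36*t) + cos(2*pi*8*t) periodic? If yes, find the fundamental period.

f1 = 36 Hz, f2 = 8 Hz
Period T1 = 1/36, T2 = 1/8
Ratio T1/T2 = 8/36, which is rational.
The signal is periodic with fundamental period T = 1/GCD(36,8) = 1/4 s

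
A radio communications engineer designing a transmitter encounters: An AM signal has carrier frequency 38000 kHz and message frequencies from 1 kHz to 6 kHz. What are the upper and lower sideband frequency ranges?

Upper sideband (USB) = fc + [fm_low, fm_high] = 38000 + [1, 6] = [38001, 38006] kHz
Lower sideband (LSB) = fc - [fm_high, fm_low] = 38000 - [6, 1] = [37994, 37999] kHz
Total occupied spectrum: 37994 kHz to 38006 kHz (plus carrier at 38000 kHz)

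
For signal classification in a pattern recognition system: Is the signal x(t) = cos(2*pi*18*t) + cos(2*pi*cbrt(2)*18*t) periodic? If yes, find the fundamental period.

f1 = 18 Hz, f2 = 18*cbrt(2) Hz
Ratio f2/f1 = cbrt(2), which is irrational.
Since the frequency ratio is irrational, no common period exists.
The signal is not periodic.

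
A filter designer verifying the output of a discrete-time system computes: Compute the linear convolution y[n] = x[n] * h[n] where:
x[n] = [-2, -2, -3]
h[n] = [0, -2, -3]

y[n] = sum_k x[k]*h[n-k]. Output length = len(x) + len(h) - 1 = 3 + 3 - 1 = 5.
y[0] = -2*0 = 0
y[1] = -2*0 + -2*-2 = 4
y[2] = -3*0 + -2*-2 + -2*-3 = 10
y[3] = -3*-2 + -2*-3 = 12
y[4] = -3*-3 = 9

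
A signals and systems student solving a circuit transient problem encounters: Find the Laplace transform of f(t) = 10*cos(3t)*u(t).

Standard pair: cos(wt)*u(t) <-> s/(s^2+w^2)
With w = 3: L{10*cos(3t)*u(t)} = 10s/(s^2+9)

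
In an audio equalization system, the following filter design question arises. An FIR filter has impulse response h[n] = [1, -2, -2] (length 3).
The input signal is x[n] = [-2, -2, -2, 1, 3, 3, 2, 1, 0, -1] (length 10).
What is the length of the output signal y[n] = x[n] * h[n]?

For linear convolution, the output length is:
len(y) = len(x) + len(h) - 1 = 10 + 3 - 1 = 12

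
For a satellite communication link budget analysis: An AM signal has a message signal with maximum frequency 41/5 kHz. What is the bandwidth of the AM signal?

In AM (double-sideband), the bandwidth is twice the message frequency.
BW = 2 * f_m = 2 * 41/5 kHz = 82/5 kHz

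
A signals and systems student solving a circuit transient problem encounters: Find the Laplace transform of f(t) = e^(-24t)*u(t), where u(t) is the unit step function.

Standard Laplace transform pair:
e^(-at)*u(t) <-> 1/(s+a)
With a = 24: L{e^(-24t)*u(t)} = 1/(s+24), ROC: Re(s) > -24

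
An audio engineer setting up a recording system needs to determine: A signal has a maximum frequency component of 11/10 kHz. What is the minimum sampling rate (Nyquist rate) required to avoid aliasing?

By the Nyquist-Shannon sampling theorem,
the minimum sampling rate (Nyquist rate) must be at least 2 * f_max.
Nyquist rate = 2 * 11/10 kHz = 11/5 kHz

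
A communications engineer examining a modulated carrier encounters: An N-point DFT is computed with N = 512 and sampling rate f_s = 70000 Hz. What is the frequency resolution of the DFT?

DFT frequency resolution = f_s / N
= 70000 / 512 = 4375/32 Hz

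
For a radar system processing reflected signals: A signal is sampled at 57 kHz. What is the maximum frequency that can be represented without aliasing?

The maximum frequency that can be represented without aliasing
is the Nyquist frequency: f_max = f_s / 2 = 57 kHz / 2 = 57/2 kHz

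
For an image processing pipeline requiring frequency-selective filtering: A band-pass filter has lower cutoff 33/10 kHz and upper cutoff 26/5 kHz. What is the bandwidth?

Bandwidth = f_high - f_low
= 26/5 kHz - 33/10 kHz = 19/10 kHz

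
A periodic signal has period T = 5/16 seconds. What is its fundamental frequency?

The fundamental frequency is the reciprocal of the period.
f = 1/T = 1/(5/16) = 16/5 Hz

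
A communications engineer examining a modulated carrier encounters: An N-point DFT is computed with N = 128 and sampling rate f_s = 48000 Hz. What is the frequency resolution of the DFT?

DFT frequency resolution = f_s / N
= 48000 / 128 = 375 Hz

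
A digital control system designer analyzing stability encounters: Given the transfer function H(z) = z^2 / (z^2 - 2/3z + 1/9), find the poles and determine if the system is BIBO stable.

Poles are roots of the denominator: z^2 - 2/3z + 1/9 = 0.
Quadratic formula: z = [-(-2/3) +/- sqrt((-2/3)^2 - 4*(1/9))] / 2
Discriminant = 4/9 - 4/9 = 0; sqrt = 0.
z = (2/3 +/- 0) / 2 = 1/3 (repeated root).
|p1| = 1/3, |p2| = 1/3.
For BIBO stability, all poles must lie inside the unit circle (|p| < 1).
System is STABLE since both |p| < 1.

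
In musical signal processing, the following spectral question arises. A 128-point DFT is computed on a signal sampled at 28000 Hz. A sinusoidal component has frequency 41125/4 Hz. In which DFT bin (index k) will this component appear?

DFT frequency resolution = f_s/N = 28000/128 = 875/4 Hz
Bin index k = f_signal / resolution = 41125/4 / 875/4 = 47
The signal frequency 41125/4 Hz falls in DFT bin k = 47.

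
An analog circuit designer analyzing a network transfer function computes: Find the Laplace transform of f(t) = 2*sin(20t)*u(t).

Standard pair: sin(wt)*u(t) <-> w/(s^2+w^2)
With w = 20: L{2*sin(20t)*u(t)} = 40/(s^2+400)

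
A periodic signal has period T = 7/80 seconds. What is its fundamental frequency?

The fundamental frequency is the reciprocal of the period.
f = 1/T = 1/(7/80) = 80/7 Hz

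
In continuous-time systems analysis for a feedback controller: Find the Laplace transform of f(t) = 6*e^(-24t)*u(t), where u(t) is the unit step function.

Standard Laplace transform pair:
e^(-at)*u(t) <-> 1/(s+a)
With a = 24: L{6*e^(-24t)*u(t)} = 6/(s+24), ROC: Re(s) > -24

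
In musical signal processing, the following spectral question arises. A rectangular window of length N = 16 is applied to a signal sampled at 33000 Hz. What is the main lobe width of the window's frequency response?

For a rectangular window of length N,
the main lobe width in frequency is 2*f_s/N.
= 2*33000/16 = 4125 Hz
This determines the minimum frequency separation for resolving two sinusoids.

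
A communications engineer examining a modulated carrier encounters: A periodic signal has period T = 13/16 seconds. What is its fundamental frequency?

The fundamental frequency is the reciprocal of the period.
f = 1/T = 1/(13/16) = 16/13 Hz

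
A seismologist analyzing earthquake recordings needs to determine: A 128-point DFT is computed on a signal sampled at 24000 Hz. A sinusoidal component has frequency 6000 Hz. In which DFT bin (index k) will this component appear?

DFT frequency resolution = f_s/N = 24000/128 = 375/2 Hz
Bin index k = f_signal / resolution = 6000 / 375/2 = 32
The signal frequency 6000 Hz falls in DFT bin k = 32.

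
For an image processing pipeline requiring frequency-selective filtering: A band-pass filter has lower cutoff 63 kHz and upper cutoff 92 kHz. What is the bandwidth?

Bandwidth = f_high - f_low
= 92 kHz - 63 kHz = 29 kHz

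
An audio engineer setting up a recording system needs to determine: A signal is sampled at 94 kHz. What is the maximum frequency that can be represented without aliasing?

The maximum frequency that can be represented without aliasing
is the Nyquist frequency: f_max = f_s / 2 = 94 kHz / 2 = 47 kHz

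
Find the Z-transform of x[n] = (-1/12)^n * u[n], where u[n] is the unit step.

The Z-transform of a^n * u[n] is z/(z-a) for |z| > |a|.
Here a = -1/12, so X(z) = z/(z - (-1/12)) = 12z/(12z + 1)
ROC: |z| > 1/12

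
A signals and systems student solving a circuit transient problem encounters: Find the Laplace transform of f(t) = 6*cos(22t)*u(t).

Standard pair: cos(wt)*u(t) <-> s/(s^2+w^2)
With w = 22: L{6*cos(22t)*u(t)} = 6s/(s^2+484)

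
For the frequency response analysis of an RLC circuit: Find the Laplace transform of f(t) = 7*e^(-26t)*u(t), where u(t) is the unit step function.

Standard Laplace transform pair:
e^(-at)*u(t) <-> 1/(s+a)
With a = 26: L{7*e^(-26t)*u(t)} = 7/(s+26), ROC: Re(s) > -26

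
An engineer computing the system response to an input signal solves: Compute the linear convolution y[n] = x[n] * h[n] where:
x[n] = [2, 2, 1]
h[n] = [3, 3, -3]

y[n] = sum_k x[k]*h[n-k]. Output length = len(x) + len(h) - 1 = 3 + 3 - 1 = 5.
y[0] = 2*3 = 6
y[1] = 2*3 + 2*3 = 12
y[2] = 1*3 + 2*3 + 2*-3 = 3
y[3] = 1*3 + 2*-3 = -3
y[4] = 1*-3 = -3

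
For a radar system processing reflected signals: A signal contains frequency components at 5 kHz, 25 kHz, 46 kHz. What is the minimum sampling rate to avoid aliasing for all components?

The highest frequency component is f_max = 46 kHz.
Nyquist rate = 2 * f_max = 2 * 46 kHz = 92 kHz.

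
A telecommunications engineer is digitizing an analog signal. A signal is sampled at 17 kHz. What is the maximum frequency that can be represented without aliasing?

The maximum frequency that can be represented without aliasing
is the Nyquist frequency: f_max = f_s / 2 = 17 kHz / 2 = 17/2 kHz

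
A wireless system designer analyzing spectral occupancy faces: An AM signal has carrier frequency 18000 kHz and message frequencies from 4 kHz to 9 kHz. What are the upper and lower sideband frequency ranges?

Upper sideband (USB) = fc + [fm_low, fm_high] = 18000 + [4, 9] = [18004, 18009] kHz
Lower sideband (LSB) = fc - [fm_high, fm_low] = 18000 - [9, 4] = [17991, 17996] kHz
Total occupied spectrum: 17991 kHz to 18009 kHz (plus carrier at 18000 kHz)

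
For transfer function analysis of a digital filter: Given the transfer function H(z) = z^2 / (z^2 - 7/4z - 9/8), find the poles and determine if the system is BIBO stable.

Poles are roots of the denominator: z^2 - 7/4z - 9/8 = 0.
Quadratic formula: z = [-(-7/4) +/- sqrt((-7/4)^2 - 4*(-9/8))] / 2
Discriminant = 49/16 + 9/2 = 121/16; sqrt = 11/4.
z = (7/4 +/- 11/4) / 2 => z = 9/4 or z = -1/2.
|p1| = 9/4, |p2| = 1/2.
For BIBO stability, all poles must lie inside the unit circle (|p| < 1).
System is UNSTABLE since at least one |p| >= 1.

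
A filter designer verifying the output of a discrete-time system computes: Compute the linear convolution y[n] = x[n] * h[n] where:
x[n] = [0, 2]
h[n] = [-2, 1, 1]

y[n] = sum_k x[k]*h[n-k]. Output length = len(x) + len(h) - 1 = 2 + 3 - 1 = 4.
y[0] = 0*-2 = 0
y[1] = 2*-2 + 0*1 = -4
y[2] = 2*1 + 0*1 = 2
y[3] = 2*1 = 2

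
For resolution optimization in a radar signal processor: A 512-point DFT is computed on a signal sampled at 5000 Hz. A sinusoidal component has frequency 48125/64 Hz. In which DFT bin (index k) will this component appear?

DFT frequency resolution = f_s/N = 5000/512 = 625/64 Hz
Bin index k = f_signal / resolution = 48125/64 / 625/64 = 77
The signal frequency 48125/64 Hz falls in DFT bin k = 77.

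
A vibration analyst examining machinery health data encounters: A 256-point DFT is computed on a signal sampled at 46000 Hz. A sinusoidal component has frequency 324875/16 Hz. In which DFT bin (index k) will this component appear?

DFT frequency resolution = f_s/N = 46000/256 = 2875/16 Hz
Bin index k = f_signal / resolution = 324875/16 / 2875/16 = 113
The signal frequency 324875/16 Hz falls in DFT bin k = 113.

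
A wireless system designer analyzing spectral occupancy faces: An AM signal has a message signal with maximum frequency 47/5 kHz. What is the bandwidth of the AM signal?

In AM (double-sideband), the bandwidth is twice the message frequency.
BW = 2 * f_m = 2 * 47/5 kHz = 94/5 kHz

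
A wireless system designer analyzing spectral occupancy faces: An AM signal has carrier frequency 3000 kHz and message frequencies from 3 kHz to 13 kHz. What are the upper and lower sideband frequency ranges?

Upper sideband (USB) = fc + [fm_low, fm_high] = 3000 + [3, 13] = [3003, 3013] kHz
Lower sideband (LSB) = fc - [fm_high, fm_low] = 3000 - [13, 3] = [2987, 2997] kHz
Total occupied spectrum: 2987 kHz to 3013 kHz (plus carrier at 3000 kHz)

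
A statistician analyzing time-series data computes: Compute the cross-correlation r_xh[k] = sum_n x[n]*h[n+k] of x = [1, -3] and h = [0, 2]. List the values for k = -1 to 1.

Both sequences indexed from 0 and zero outside their support.
Lags with overlap: k = -1 to 1.
  r_xh[-1] = x[1]*h[0] = 0
  r_xh[0] = x[0]*h[0] + x[1]*h[1] = -6
  r_xh[1] = x[0]*h[1] = 2
r_xh = [0, -6, 2] (for k = -1, ..., 1)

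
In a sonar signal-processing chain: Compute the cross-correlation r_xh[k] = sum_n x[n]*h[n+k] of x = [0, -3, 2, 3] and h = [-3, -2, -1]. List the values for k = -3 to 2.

Both sequences indexed from 0 and zero outside their support.
Lags with overlap: k = -3 to 2.
  r_xh[-3] = x[3]*h[0] = -9
  r_xh[-2] = x[2]*h[0] + x[3]*h[1] = -12
  r_xh[-1] = x[1]*h[0] + x[2]*h[1] + x[3]*h[2] = 2
  r_xh[0] = x[0]*h[0] + x[1]*h[1] + x[2]*h[2] = 4
  r_xh[1] = x[0]*h[1] + x[1]*h[2] = 3
  r_xh[2] = x[0]*h[2] = 0
r_xh = [-9, -12, 2, 4, 3, 0] (for k = -3, ..., 2)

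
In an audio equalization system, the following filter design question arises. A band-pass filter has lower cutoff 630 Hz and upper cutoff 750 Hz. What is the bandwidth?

Bandwidth = f_high - f_low
= 750 Hz - 630 Hz = 120 Hz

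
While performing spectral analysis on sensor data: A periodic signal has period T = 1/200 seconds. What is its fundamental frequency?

The fundamental frequency is the reciprocal of the period.
f = 1/T = 1/(1/200) = 200 Hz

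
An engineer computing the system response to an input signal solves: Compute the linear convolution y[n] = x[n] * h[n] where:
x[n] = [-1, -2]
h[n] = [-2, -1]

y[n] = sum_k x[k]*h[n-k]. Output length = len(x) + len(h) - 1 = 2 + 2 - 1 = 3.
y[0] = -1*-2 = 2
y[1] = -2*-2 + -1*-1 = 5
y[2] = -2*-1 = 2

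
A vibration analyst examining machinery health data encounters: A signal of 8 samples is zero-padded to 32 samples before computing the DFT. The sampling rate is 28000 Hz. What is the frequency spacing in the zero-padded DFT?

Original DFT: N = 8, resolution = f_s/N = 28000/8 = 3500 Hz
Zero-padded DFT: N = 32, resolution = f_s/N = 28000/32 = 875 Hz
Zero-padding interpolates the spectrum (finer frequency grid)
but does NOT improve the true spectral resolution (ability to resolve close frequencies).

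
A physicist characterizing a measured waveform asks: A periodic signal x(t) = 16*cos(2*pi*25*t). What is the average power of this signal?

Average power of A*cos(wt) is A^2/2.
P = 16^2 / 2 = 256/2 = 128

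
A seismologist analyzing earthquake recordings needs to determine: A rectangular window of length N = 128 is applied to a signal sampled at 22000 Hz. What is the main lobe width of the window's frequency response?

For a rectangular window of length N,
the main lobe width in frequency is 2*f_s/N.
= 2*22000/128 = 1375/4 Hz
This determines the minimum frequency separation for resolving two sinusoids.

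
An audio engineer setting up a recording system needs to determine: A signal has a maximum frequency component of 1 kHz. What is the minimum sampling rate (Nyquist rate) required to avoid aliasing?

By the Nyquist-Shannon sampling theorem,
the minimum sampling rate (Nyquist rate) must be at least 2 * f_max.
Nyquist rate = 2 * 1 kHz = 2 kHz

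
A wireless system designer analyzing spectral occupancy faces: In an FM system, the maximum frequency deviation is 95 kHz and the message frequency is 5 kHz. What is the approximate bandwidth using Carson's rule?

Carson's rule: BW = 2*(delta_f + f_m)
= 2*(95 + 5) kHz = 200 kHz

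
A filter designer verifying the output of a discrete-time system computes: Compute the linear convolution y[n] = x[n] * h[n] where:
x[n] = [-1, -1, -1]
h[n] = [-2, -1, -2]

y[n] = sum_k x[k]*h[n-k]. Output length = len(x) + len(h) - 1 = 3 + 3 - 1 = 5.
y[0] = -1*-2 = 2
y[1] = -1*-2 + -1*-1 = 3
y[2] = -1*-2 + -1*-1 + -1*-2 = 5
y[3] = -1*-1 + -1*-2 = 3
y[4] = -1*-2 = 2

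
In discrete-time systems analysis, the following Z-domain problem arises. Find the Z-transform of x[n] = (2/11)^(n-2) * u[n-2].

Time-shifting property: if X(z) = Z{x[n]}, then Z{x[n-d]} = z^(-d) * X(z)
X(z) = z/(z - 2/11) for x[n] = (2/11)^n * u[n]
Z{x[n-2]} = z^(-2) * z/(z - 2/11) = z^(-1)/(z - 2/11)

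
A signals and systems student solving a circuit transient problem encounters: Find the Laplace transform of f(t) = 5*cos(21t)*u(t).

Standard pair: cos(wt)*u(t) <-> s/(s^2+w^2)
With w = 21: L{5*cos(21t)*u(t)} = 5s/(s^2+441)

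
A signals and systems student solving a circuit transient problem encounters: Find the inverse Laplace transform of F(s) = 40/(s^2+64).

Standard pair: w/(s^2+w^2) <-> sin(wt)*u(t)
Recognize w^2 = 64, so w = 8; numerator 40 = 5*8.
f(t) = 5*sin(8t)*u(t)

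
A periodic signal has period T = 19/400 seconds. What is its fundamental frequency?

The fundamental frequency is the reciprocal of the period.
f = 1/T = 1/(19/400) = 400/19 Hz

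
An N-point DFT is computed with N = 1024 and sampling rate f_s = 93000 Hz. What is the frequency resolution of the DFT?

DFT frequency resolution = f_s / N
= 93000 / 1024 = 11625/128 Hz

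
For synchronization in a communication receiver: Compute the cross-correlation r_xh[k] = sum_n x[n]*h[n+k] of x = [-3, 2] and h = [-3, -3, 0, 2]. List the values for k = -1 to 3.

Both sequences indexed from 0 and zero outside their support.
Lags with overlap: k = -1 to 3.
  r_xh[-1] = x[1]*h[0] = -6
  r_xh[0] = x[0]*h[0] + x[1]*h[1] = 3
  r_xh[1] = x[0]*h[1] + x[1]*h[2] = 9
  r_xh[2] = x[0]*h[2] + x[1]*h[3] = 4
  r_xh[3] = x[0]*h[3] = -6
r_xh = [-6, 3, 9, 4, -6] (for k = -1, ..., 3)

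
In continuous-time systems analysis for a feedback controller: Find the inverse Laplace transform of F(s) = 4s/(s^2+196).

Standard pair: s/(s^2+w^2) <-> cos(wt)*u(t)
With k=4, w=14: f(t) = 4*cos(14t)*u(t)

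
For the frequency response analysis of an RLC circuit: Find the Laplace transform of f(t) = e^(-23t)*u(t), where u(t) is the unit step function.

Standard Laplace transform pair:
e^(-at)*u(t) <-> 1/(s+a)
With a = 23: L{e^(-23t)*u(t)} = 1/(s+23), ROC: Re(s) > -23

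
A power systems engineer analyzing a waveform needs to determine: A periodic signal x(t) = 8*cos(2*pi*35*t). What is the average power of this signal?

Average power of A*cos(wt) is A^2/2.
P = 8^2 / 2 = 64/2 = 32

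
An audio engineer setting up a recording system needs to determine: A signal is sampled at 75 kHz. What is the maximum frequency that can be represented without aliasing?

The maximum frequency that can be represented without aliasing
is the Nyquist frequency: f_max = f_s / 2 = 75 kHz / 2 = 75/2 kHz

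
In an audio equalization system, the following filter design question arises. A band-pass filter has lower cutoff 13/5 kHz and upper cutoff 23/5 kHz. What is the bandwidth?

Bandwidth = f_high - f_low
= 23/5 kHz - 13/5 kHz = 2 kHz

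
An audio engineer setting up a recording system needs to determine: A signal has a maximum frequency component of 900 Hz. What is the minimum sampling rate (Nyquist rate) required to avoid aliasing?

By the Nyquist-Shannon sampling theorem,
the minimum sampling rate (Nyquist rate) must be at least 2 * f_max.
Nyquist rate = 2 * 900 Hz = 1800 Hz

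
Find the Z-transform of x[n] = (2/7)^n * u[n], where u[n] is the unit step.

The Z-transform of a^n * u[n] is z/(z-a) for |z| > |a|.
Here a = 2/7, so X(z) = z/(z - (2/7)) = 7z/(7z - 2)
ROC: |z| > 2/7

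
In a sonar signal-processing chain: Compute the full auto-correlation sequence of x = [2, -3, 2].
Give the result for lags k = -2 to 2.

r_xx[k] = sum_m x[m]*x[m+k], indexed from 0, for k = -2 to 2:
  r_xx[-2] = x[2]*x[0] = 4
  r_xx[-1] = x[1]*x[0] + x[2]*x[1] = -12
  r_xx[0] = x[0]*x[0] + x[1]*x[1] + x[2]*x[2] = 17
  r_xx[1] = x[0]*x[1] + x[1]*x[2] = -12
  r_xx[2] = x[0]*x[2] = 4
r_xx = [4, -12, 17, -12, 4]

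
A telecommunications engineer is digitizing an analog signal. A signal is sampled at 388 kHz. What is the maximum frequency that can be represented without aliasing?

The maximum frequency that can be represented without aliasing
is the Nyquist frequency: f_max = f_s / 2 = 388 kHz / 2 = 194 kHz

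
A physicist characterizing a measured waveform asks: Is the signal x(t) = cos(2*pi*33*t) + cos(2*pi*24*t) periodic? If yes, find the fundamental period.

f1 = 33 Hz, f2 = 24 Hz
Period T1 = 1/33, T2 = 1/24
Ratio T1/T2 = 24/33, which is rational.
The signal is periodic with fundamental period T = 1/GCD(33,24) = 1/3 s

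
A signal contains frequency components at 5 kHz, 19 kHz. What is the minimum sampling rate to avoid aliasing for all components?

The highest frequency component is f_max = 19 kHz.
Nyquist rate = 2 * f_max = 2 * 19 kHz = 38 kHz.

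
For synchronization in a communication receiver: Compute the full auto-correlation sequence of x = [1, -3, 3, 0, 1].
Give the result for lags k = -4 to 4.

r_xx[k] = sum_m x[m]*x[m+k], indexed from 0, for k = -4 to 4:
  r_xx[-4] = x[4]*x[0] = 1
  r_xx[-3] = x[3]*x[0] + x[4]*x[1] = -3
  r_xx[-2] = x[2]*x[0] + x[3]*x[1] + x[4]*x[2] = 6
  r_xx[-1] = x[1]*x[0] + x[2]*x[1] + x[3]*x[2] + x[4]*x[3] = -12
  r_xx[0] = x[0]*x[0] + x[1]*x[1] + x[2]*x[2] + x[3]*x[3] + x[4]*x[4] = 20
  r_xx[1] = x[0]*x[1] + x[1]*x[2] + x[2]*x[3] + x[3]*x[4] = -12
  r_xx[2] = x[0]*x[2] + x[1]*x[3] + x[2]*x[4] = 6
  r_xx[3] = x[0]*x[3] + x[1]*x[4] = -3
  r_xx[4] = x[0]*x[4] = 1
r_xx = [1, -3, 6, -12, 20, -12, 6, -3, 1]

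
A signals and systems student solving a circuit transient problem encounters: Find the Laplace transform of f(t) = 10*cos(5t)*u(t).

Standard pair: cos(wt)*u(t) <-> s/(s^2+w^2)
With w = 5: L{10*cos(5t)*u(t)} = 10s/(s^2+25)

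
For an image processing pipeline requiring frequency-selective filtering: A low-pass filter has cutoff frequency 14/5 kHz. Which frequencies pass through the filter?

A low-pass filter passes all frequencies below the cutoff frequency 14/5 kHz and attenuates higher frequencies.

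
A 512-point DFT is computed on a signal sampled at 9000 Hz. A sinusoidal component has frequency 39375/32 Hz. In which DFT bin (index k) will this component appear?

DFT frequency resolution = f_s/N = 9000/512 = 1125/64 Hz
Bin index k = f_signal / resolution = 39375/32 / 1125/64 = 70
The signal frequency 39375/32 Hz falls in DFT bin k = 70.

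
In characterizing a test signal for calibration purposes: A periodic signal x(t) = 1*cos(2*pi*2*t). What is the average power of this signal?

Average power of A*cos(wt) is A^2/2.
P = 1^2 / 2 = 1/2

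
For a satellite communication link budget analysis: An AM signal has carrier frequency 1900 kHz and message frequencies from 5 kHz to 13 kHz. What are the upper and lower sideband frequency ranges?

Upper sideband (USB) = fc + [fm_low, fm_high] = 1900 + [5, 13] = [1905, 1913] kHz
Lower sideband (LSB) = fc - [fm_high, fm_low] = 1900 - [13, 5] = [1887, 1895] kHz
Total occupied spectrum: 1887 kHz to 1913 kHz (plus carrier at 1900 kHz)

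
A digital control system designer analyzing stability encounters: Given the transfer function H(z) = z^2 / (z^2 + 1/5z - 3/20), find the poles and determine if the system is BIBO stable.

Poles are roots of the denominator: z^2 + 1/5z - 3/20 = 0.
Quadratic formula: z = [-(1/5) +/- sqrt((1/5)^2 - 4*(-3/20))] / 2
Discriminant = 1/25 + 3/5 = 16/25; sqrt = 4/5.
z = (-1/5 +/- 4/5) / 2 => z = 3/10 or z = -1/2.
|p1| = 1/2, |p2| = 3/10.
For BIBO stability, all poles must lie inside the unit circle (|p| < 1).
System is STABLE since both |p| < 1.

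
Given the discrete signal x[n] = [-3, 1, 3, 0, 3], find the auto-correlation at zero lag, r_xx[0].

The auto-correlation at zero lag r_xx[0] equals the signal energy.
r_xx[0] = sum of x[n]^2 = (-3)^2 + 1^2 + 3^2 + 0^2 + 3^2
= 9 + 1 + 9 + 0 + 9 = 28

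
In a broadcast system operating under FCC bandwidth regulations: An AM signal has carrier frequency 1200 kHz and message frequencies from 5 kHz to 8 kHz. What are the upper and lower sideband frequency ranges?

Upper sideband (USB) = fc + [fm_low, fm_high] = 1200 + [5, 8] = [1205, 1208] kHz
Lower sideband (LSB) = fc - [fm_high, fm_low] = 1200 - [8, 5] = [1192, 1195] kHz
Total occupied spectrum: 1192 kHz to 1208 kHz (plus carrier at 1200 kHz)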